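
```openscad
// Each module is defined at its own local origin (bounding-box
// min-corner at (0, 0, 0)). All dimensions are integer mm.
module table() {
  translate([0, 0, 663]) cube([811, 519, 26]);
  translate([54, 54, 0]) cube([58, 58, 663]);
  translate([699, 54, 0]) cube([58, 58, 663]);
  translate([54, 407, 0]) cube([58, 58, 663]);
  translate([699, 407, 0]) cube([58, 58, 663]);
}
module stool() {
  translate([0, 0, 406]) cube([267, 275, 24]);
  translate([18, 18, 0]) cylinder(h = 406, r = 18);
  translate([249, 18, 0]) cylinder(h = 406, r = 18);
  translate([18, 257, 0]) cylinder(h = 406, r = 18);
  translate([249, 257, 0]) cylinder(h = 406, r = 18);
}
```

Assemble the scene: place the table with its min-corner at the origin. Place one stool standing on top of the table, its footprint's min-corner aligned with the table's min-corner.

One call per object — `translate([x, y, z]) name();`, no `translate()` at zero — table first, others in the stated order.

table();
translate([0, 0, 689]) stool();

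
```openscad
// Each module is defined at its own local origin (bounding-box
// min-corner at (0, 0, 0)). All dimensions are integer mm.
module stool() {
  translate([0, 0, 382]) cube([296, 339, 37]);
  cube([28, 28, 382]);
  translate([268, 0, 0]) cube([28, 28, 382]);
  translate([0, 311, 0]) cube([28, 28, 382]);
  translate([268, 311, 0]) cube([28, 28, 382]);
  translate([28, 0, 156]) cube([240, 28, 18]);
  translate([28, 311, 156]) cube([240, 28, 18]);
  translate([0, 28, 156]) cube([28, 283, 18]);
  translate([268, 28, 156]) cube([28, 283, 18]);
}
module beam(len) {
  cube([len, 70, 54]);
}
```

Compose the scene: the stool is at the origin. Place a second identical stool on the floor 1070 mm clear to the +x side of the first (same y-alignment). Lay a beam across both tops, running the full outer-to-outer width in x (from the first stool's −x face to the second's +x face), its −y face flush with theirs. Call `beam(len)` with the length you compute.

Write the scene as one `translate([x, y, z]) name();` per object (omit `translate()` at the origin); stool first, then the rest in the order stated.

stool();
translate([1366, 0, 0]) stool();
translate([0, 0, 419]) beam(1662);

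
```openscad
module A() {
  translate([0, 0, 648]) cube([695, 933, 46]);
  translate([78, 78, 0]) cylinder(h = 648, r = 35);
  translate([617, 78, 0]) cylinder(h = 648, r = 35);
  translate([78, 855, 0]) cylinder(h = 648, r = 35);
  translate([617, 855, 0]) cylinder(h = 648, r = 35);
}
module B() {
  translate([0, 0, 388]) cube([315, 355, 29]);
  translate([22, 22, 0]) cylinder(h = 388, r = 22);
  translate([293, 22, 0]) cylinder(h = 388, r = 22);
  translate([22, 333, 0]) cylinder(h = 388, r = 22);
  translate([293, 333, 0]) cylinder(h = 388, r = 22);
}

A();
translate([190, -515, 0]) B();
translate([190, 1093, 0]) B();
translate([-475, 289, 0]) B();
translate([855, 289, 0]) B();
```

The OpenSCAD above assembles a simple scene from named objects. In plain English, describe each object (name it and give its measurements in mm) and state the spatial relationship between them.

A is a table: top 695 mm (x) × 933 mm (y), 46 mm thick, upper face at z = 694 mm, on four round legs of 70 mm diameter, each leg's bounding box inset 43 mm from the nearest pair of top edges, running from z = 0 to the bottom of the top.

B is a four-legged stool. The seat is 315×355 mm, 29 mm thick, top at z = 417 mm. It stands on four round legs, each 44 mm in diameter, from z = 0 to the seat underside, each leg's axis is inset half a diameter from the nearest pair of seat edges (so the leg's bounding box is flush with the corner).

Four stools sit around the table at the −y, +y, −x, +x sides.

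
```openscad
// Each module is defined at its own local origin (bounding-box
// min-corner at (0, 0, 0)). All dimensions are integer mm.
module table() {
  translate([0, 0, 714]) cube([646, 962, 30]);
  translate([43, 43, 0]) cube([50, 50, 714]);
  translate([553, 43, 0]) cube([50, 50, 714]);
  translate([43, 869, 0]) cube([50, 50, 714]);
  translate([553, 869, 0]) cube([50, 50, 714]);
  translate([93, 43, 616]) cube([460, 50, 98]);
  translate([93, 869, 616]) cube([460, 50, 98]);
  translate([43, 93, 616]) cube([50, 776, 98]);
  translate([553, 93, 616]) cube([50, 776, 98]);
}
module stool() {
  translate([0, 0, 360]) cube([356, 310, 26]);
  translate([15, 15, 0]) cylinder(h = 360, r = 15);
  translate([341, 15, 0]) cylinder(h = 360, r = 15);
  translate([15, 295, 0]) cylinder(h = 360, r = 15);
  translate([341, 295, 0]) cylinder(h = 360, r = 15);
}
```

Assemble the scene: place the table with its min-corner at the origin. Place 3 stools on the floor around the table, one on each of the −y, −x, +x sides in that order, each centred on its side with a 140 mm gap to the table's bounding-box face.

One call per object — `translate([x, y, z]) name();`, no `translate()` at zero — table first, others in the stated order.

table();
translate([145, -450, 0]) stool();
translate([-496, 326, 0]) stool();
translate([786, 326, 0]) stool();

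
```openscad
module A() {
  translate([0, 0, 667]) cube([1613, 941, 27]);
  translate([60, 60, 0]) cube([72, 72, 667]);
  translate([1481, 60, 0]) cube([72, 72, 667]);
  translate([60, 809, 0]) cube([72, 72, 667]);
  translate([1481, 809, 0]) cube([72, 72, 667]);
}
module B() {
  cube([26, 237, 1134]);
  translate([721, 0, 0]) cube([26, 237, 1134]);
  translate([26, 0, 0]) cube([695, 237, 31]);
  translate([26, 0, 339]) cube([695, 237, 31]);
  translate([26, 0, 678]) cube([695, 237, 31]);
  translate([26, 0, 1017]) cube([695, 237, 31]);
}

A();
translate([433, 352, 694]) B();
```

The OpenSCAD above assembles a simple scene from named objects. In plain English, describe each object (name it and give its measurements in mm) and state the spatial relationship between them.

A is a rectangular dining table. The top is 1613×941×27 mm with its upper surface at z = 694 mm. It stands on four 72×72 mm square legs, each inset 60 mm from the nearest pair of top edges, running from the floor to the underside of the top.

B is an open bookshelf. Two side panels, each 26 mm thick, 237 mm deep and 1134 mm tall, stand 747 mm apart (outside-to-outside). Between them sit 4 shelves, each 31 mm thick and 237 mm deep, spanning the full gap between the sides. The bottom shelf rests on the floor (its underside at z = 0) and the clear gap between one shelf's top and the next shelf's underside is 308 mm.

The bookshelf is on top of the table, centred.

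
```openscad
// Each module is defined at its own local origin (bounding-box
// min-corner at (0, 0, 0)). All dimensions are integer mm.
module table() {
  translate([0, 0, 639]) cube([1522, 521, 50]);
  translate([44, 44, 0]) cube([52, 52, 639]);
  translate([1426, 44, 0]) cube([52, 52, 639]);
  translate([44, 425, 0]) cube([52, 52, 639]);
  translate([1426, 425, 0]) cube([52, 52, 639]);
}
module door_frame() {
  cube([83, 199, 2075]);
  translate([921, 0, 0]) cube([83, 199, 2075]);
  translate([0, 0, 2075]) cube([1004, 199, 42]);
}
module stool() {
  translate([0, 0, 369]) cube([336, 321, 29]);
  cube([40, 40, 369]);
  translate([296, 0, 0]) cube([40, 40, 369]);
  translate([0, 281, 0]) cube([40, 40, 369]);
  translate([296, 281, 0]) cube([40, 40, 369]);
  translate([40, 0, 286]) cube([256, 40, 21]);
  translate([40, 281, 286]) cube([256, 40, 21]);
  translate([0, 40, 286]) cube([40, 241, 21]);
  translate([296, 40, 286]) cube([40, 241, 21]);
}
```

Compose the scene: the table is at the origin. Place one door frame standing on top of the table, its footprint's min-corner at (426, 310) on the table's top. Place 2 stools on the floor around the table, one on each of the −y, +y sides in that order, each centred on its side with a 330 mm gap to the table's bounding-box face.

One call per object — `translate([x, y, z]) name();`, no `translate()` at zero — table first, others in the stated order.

table();
translate([426, 310, 689]) door_frame();
translate([593, -651, 0]) stool();
translate([593, 851, 0]) stool();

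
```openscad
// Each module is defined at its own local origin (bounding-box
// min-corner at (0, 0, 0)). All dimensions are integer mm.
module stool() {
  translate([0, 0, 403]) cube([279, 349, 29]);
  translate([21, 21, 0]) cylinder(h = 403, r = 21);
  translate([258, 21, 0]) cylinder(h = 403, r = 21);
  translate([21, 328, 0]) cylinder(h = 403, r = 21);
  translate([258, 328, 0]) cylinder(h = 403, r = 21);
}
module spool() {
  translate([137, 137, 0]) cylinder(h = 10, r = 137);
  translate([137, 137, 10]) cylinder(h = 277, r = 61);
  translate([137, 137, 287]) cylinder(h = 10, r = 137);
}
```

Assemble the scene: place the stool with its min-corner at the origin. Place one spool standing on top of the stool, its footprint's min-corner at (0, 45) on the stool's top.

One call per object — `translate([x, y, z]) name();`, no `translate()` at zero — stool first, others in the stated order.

stool();
translate([0, 45, 432]) spool();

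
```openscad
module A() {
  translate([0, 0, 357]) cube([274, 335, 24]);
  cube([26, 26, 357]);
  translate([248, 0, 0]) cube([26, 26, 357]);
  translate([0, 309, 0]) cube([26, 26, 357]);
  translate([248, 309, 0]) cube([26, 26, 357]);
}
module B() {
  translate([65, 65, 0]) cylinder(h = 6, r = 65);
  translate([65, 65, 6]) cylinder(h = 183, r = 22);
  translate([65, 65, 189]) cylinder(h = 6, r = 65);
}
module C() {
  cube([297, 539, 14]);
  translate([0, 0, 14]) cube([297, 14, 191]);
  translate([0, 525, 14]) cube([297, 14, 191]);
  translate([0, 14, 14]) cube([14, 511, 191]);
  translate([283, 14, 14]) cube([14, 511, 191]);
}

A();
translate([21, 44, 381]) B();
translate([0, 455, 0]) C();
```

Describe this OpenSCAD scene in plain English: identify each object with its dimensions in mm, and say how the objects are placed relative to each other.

A is a simple wooden stool: a rectangular seat 274 mm (x) by 335 mm (y), 24 mm thick, top face at z = 381 mm, on four square legs, each 26×26 mm in cross-section. The legs rest on z = 0, each flush with a corner of the seat.

B is a spool: two coaxial disc flanges of radius 65 mm and thickness 6 mm, joined by a core cylinder of radius 22 mm and height 183 mm. The lower flange rests on z = 0 and the three cylinders share a vertical axis.

C is an open storage box with external size 297×539×205 mm and wall thickness 14 mm (the base is also 14 mm thick). The base covers the whole footprint; the four walls stand on the base, with the y-facing walls full-width and the x-facing walls fitting between their inner faces.

The spool is on top of the stool. The open box is on the floor beside the stool on its +y side.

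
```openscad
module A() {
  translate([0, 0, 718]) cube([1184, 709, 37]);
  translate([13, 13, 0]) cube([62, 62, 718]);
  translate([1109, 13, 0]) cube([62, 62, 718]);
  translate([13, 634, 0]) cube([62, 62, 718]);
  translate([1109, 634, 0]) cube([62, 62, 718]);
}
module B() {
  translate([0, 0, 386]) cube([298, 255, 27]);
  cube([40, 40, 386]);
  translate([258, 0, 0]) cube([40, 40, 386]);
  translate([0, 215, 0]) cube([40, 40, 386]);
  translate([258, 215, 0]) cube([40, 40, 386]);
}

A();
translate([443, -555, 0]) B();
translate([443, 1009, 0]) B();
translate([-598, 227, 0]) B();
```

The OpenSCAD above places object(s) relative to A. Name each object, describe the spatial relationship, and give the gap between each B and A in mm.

A is a table. B is a stool. Three stools sit around the table at the −y, +y, −x sides. The gap between each stool and the table is 300 mm.

Each stool's nearest face is 300 mm from the table's bounding box.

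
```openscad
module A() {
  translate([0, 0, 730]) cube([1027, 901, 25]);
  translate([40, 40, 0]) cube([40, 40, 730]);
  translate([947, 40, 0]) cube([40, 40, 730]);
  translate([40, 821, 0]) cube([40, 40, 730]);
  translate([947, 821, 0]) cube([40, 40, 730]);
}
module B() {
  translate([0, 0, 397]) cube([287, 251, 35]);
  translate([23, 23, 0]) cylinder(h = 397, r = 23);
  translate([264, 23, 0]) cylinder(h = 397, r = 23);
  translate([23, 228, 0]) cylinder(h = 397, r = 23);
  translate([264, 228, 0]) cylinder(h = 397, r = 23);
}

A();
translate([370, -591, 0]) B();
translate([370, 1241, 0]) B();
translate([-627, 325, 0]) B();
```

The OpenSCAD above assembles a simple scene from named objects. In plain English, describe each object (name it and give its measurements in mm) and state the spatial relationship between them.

A is a table: top 1027 mm (x) × 901 mm (y), 25 mm thick, upper face at z = 755 mm, on four 40×40 mm square legs, each inset 40 mm from the nearest pair of top edges, running from z = 0 to the bottom of the top.

B is a four-legged stool. The seat is a 287×251×35 mm slab whose top surface is at z = 432 mm; four round legs, each 46 mm in diameter, run from the floor (z = 0) to the underside of the seat, each leg's axis is inset half a diameter from the nearest pair of seat edges (so the leg's bounding box is flush with the corner).

Three stools sit around the table at the −y, +y, −x sides.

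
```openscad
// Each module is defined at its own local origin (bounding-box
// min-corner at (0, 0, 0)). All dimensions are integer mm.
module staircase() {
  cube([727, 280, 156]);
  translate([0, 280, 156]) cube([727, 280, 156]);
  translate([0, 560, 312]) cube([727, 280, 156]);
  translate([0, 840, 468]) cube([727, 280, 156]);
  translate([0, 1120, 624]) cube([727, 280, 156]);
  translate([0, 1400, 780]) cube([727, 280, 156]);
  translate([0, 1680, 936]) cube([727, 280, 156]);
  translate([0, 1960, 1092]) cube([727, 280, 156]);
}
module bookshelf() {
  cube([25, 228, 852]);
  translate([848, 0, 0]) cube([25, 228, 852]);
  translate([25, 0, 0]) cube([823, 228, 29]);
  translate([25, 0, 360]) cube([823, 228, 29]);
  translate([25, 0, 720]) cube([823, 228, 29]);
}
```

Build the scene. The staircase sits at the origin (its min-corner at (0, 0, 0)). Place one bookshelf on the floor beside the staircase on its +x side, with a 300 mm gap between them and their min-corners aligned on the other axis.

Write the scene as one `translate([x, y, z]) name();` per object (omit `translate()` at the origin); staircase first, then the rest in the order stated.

staircase();
translate([1027, 0, 0]) bookshelf();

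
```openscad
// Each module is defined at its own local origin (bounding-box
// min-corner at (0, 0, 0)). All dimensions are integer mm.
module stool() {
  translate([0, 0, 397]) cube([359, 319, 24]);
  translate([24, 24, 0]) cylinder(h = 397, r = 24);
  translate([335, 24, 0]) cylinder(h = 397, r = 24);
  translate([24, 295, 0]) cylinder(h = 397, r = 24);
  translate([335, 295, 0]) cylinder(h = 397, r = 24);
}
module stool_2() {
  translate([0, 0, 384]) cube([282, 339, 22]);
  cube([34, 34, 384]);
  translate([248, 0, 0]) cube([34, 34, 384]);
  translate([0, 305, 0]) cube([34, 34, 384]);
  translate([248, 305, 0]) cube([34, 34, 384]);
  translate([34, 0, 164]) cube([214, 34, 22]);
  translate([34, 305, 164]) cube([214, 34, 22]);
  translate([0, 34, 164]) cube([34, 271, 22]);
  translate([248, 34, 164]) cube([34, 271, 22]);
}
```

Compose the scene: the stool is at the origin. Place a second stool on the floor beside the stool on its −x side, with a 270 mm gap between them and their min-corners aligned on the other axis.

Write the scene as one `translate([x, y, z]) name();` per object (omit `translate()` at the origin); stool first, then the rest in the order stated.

stool();
translate([-552, 0, 0]) stool_2();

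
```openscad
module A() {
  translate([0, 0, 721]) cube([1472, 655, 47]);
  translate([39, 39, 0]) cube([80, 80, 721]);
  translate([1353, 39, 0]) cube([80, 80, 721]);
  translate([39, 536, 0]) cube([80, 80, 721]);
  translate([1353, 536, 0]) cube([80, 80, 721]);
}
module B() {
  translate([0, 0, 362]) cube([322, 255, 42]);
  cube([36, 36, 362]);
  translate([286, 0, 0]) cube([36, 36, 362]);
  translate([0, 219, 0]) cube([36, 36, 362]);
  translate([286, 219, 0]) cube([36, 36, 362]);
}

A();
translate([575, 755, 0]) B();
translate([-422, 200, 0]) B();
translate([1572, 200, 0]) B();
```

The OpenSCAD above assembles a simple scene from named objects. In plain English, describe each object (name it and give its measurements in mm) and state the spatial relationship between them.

A is a table: top 1472 mm (x) × 655 mm (y), 47 mm thick, upper face at z = 768 mm, on four 80×80 mm square legs, each inset 39 mm from the nearest pair of top edges, running from z = 0 to the bottom of the top.

B is a simple wooden stool: a rectangular seat 322 mm (x) by 255 mm (y), 42 mm thick, top face at z = 404 mm, on four square legs, each 36×36 mm in cross-section. The legs rest on z = 0, each flush with a corner of the seat.

Three stools sit around the table at the +y, −x, +x sides.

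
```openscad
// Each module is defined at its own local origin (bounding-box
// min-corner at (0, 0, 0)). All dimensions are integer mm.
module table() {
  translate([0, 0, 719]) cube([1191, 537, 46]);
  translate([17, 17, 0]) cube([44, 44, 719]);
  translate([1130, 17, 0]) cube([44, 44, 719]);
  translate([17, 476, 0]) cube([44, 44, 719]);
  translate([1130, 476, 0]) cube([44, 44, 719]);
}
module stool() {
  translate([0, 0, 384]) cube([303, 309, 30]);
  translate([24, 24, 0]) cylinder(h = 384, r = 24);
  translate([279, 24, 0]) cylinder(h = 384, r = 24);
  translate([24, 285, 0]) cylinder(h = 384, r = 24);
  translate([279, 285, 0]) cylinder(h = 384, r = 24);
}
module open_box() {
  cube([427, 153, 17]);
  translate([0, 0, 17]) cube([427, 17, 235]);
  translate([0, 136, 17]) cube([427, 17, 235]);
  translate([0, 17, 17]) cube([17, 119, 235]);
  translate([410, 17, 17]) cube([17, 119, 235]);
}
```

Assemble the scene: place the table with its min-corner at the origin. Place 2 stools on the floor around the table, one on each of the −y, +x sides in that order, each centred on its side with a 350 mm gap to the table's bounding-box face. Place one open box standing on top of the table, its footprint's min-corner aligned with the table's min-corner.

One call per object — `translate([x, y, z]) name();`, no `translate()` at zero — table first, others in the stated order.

table();
translate([444, -659, 0]) stool();
translate([1541, 114, 0]) stool();
translate([0, 0, 765]) open_box();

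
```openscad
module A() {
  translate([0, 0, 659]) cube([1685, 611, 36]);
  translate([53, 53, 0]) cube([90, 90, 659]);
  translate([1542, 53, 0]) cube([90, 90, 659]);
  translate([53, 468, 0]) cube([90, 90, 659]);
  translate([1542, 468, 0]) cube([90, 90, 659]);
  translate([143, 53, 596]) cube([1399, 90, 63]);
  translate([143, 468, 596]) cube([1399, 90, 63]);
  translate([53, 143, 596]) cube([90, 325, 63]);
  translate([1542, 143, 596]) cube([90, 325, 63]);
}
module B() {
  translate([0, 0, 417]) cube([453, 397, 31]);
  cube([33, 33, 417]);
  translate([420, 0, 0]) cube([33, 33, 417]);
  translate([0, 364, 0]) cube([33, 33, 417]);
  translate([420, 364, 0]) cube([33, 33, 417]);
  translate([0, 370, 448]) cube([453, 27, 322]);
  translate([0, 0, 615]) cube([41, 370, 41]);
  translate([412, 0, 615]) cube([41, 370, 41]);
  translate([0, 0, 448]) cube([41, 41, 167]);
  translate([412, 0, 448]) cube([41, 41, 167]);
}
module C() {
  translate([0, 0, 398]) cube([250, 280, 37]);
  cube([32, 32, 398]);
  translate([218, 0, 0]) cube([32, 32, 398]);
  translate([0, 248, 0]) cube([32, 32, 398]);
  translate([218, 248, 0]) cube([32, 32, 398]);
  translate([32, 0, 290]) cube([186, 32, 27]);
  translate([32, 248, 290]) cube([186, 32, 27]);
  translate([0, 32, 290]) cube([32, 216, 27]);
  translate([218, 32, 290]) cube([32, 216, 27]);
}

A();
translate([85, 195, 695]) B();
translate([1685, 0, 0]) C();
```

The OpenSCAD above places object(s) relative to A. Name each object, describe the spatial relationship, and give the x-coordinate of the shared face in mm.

The table's +x face and the stool's −x face are both at x = 1685 mm.

A is a table. B is a chair. C is a stool. The chair is on top of the table. The stool is against the table's +x side, with their −y faces flush. The x-coordinate of the shared face is 1685 mm.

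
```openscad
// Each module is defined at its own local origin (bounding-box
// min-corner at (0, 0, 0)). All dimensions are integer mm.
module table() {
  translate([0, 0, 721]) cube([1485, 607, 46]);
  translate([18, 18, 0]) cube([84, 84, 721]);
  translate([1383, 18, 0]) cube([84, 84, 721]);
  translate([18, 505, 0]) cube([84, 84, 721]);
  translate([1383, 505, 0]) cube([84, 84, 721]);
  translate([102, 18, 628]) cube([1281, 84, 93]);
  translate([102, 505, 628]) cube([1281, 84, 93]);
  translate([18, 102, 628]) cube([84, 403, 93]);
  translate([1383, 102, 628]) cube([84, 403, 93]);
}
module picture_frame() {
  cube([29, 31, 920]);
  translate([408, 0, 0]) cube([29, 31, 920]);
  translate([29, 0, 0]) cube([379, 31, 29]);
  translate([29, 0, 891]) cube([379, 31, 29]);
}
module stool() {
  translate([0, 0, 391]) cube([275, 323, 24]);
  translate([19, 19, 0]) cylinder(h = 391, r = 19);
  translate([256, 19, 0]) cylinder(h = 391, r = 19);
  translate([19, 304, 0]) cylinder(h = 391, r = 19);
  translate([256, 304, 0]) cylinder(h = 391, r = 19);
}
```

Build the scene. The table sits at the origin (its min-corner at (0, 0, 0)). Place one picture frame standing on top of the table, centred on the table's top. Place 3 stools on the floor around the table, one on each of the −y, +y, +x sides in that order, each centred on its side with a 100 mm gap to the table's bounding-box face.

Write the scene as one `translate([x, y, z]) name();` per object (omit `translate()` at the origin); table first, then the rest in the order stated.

table();
translate([524, 288, 767]) picture_frame();
translate([605, -423, 0]) stool();
translate([605, 707, 0]) stool();
translate([1585, 142, 0]) stool();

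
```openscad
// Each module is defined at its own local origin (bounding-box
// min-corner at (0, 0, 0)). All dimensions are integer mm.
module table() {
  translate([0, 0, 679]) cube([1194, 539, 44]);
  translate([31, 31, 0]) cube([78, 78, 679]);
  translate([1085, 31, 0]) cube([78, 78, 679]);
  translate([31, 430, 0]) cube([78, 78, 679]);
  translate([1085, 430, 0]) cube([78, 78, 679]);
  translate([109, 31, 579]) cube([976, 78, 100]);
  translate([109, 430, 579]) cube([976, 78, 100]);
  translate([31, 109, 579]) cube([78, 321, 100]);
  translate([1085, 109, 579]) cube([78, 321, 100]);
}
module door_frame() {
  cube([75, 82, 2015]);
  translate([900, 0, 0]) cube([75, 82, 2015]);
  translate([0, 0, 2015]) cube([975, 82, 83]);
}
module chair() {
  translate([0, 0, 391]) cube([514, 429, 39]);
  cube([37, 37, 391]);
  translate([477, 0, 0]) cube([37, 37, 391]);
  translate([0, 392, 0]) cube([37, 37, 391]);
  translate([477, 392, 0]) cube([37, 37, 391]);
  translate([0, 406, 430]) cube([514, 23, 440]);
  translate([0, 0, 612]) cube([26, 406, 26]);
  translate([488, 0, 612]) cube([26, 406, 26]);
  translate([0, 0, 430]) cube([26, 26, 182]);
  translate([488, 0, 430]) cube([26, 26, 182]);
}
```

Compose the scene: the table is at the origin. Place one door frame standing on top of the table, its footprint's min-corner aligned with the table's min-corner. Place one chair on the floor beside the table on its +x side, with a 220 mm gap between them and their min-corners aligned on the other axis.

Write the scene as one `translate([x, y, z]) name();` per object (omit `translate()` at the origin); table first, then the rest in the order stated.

table();
translate([0, 0, 723]) door_frame();
translate([1414, 0, 0]) chair();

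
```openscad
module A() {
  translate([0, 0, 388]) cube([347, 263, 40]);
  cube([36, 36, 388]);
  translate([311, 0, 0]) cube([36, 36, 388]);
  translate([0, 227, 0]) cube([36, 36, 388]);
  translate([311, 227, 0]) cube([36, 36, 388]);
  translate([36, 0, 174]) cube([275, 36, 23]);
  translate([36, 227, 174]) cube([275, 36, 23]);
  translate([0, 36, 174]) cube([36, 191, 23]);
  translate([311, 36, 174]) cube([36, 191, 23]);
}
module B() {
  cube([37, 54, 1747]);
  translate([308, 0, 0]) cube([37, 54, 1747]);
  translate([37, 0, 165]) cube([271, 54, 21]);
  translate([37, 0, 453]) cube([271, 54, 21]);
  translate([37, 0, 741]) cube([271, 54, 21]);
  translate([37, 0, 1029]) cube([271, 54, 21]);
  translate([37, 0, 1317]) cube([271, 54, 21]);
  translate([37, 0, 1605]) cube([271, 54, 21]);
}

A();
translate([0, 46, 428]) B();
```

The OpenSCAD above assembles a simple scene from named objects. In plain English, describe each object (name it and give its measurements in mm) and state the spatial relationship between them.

A is a four-legged stool. The seat is 347×263 mm, 40 mm thick, top at z = 428 mm. It stands on four square legs, each 36×36 mm in cross-section, from z = 0 to the seat underside, each flush with a corner of the seat. Four stretchers, 36 mm wide and 23 mm tall, connect adjacent legs with their undersides at z = 174 mm, each running between the inner faces of the legs it joins and aligned with the legs' outer faces on the other axis.

B is a wooden ladder with two side rails of 37×54 mm section and 1747 mm height, set 345 mm apart overall. Between them run 6 rectangular rungs (54 mm deep, 21 mm thick), front faces flush with the rails' −y face. The bottom of the first rung is 165 mm above the floor and each subsequent rung is 288 mm higher than the one below.

The ladder is on top of the stool.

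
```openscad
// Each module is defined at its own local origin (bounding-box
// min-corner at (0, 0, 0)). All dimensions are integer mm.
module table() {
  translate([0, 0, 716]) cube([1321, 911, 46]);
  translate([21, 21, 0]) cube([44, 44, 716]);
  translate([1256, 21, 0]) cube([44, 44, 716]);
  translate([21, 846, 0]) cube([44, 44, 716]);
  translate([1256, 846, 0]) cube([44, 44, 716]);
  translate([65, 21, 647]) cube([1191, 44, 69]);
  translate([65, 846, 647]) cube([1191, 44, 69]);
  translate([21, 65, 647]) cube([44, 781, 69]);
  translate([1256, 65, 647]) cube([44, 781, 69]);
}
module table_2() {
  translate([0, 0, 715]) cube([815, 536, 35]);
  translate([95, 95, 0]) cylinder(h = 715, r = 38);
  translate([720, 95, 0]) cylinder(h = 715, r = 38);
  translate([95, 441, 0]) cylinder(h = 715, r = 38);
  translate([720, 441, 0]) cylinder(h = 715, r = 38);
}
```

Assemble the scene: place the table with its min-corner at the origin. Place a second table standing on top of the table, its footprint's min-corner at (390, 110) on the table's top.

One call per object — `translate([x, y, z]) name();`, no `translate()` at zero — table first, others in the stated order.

table();
translate([390, 110, 762]) table_2();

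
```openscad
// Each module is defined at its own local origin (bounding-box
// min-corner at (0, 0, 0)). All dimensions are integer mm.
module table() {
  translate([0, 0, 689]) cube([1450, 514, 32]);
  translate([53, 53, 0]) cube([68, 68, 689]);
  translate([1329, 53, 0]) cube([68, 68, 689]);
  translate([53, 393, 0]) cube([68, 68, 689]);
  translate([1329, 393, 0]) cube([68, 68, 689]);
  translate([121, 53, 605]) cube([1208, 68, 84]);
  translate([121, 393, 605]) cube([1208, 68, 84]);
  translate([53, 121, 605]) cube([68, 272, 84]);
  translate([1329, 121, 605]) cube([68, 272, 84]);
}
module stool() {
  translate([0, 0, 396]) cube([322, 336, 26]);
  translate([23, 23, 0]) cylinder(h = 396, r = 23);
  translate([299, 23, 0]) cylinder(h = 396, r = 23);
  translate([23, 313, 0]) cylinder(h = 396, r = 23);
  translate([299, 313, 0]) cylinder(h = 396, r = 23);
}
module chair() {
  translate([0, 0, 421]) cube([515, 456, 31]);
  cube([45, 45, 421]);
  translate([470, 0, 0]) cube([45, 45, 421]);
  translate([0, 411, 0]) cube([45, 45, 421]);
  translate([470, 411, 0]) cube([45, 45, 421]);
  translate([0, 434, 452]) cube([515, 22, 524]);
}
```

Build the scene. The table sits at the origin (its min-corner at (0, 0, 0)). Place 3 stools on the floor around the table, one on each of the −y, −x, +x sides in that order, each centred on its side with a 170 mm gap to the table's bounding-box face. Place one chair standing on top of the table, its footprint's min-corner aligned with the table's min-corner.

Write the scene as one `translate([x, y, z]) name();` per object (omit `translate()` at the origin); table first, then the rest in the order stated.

table();
translate([564, -506, 0]) stool();
translate([-492, 89, 0]) stool();
translate([1620, 89, 0]) stool();
translate([0, 0, 721]) chair();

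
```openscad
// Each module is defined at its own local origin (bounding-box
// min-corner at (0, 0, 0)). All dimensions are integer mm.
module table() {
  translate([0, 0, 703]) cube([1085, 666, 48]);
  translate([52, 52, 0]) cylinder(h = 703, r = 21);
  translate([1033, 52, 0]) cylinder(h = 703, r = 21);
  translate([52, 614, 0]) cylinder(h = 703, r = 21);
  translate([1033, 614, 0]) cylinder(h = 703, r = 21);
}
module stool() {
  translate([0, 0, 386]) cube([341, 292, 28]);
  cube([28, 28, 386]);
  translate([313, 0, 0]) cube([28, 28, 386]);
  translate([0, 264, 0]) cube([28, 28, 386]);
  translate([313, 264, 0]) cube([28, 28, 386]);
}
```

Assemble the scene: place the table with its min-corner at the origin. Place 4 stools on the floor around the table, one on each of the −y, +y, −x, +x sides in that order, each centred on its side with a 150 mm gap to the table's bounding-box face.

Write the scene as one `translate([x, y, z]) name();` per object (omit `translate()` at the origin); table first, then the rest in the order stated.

table();
translate([372, -442, 0]) stool();
translate([372, 816, 0]) stool();
translate([-491, 187, 0]) stool();
translate([1235, 187, 0]) stool();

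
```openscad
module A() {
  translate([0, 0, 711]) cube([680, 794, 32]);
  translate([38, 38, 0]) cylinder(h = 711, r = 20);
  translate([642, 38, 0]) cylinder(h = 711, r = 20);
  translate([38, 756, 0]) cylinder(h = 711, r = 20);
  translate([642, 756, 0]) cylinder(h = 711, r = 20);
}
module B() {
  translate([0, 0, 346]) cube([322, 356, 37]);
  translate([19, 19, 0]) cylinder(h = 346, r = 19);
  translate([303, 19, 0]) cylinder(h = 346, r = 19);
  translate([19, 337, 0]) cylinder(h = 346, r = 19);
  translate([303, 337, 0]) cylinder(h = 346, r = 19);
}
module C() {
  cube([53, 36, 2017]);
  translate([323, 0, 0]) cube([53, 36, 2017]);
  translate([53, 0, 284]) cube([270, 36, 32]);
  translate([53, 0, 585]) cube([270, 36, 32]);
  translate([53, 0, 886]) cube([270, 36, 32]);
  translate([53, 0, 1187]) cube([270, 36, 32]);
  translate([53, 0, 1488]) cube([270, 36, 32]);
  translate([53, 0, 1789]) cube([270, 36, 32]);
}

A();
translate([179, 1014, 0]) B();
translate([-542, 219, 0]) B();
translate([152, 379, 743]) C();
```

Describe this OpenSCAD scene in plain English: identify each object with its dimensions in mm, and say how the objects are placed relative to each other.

A is a table with a 680×794 mm rectangular top, 32 mm thick, top surface at z = 743 mm, supported by four round legs of 40 mm diameter, each leg's bounding box inset 18 mm from the nearest pair of top edges, running from the floor.

B is a four-legged stool. The seat is 322×356 mm, 37 mm thick, top at z = 383 mm. It stands on four round legs, each 38 mm in diameter, from z = 0 to the seat underside, each leg's axis is inset half a diameter from the nearest pair of seat edges (so the leg's bounding box is flush with the corner).

C is a straight ladder. Two 53×36 mm vertical rails, 2017 mm tall, stand 376 mm apart (outside-to-outside) with their front faces coplanar on the −y side. 6 rungs, each 36 mm deep and 32 mm tall, span between the inner faces of the rails, front faces flush with the rails. The lowest rung's underside is at z = 284 mm and rungs are spaced 301 mm apart (underside to underside).

Two stools sit around the table at the +y, −x sides. The ladder is on top of the table, centred.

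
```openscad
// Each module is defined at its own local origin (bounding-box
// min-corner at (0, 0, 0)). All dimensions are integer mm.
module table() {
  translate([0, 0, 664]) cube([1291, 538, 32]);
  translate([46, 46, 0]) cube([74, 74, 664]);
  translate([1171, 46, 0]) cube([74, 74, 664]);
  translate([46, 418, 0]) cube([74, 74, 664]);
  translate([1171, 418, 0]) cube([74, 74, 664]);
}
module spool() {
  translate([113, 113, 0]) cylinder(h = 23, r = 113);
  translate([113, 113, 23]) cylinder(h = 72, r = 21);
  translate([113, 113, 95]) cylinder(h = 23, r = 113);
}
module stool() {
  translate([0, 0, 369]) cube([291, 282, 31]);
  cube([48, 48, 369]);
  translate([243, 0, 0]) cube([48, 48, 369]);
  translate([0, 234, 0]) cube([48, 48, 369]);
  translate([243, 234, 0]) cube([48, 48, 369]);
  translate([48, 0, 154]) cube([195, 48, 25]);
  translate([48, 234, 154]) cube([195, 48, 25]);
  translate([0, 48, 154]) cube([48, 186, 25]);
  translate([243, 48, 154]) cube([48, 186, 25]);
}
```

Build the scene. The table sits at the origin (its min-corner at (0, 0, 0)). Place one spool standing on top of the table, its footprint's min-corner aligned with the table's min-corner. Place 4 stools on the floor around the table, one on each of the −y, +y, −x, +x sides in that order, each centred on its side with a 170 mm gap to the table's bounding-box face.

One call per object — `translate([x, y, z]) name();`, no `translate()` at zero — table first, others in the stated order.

table();
translate([0, 0, 696]) spool();
translate([500, -452, 0]) stool();
translate([500, 708, 0]) stool();
translate([-461, 128, 0]) stool();
translate([1461, 128, 0]) stool();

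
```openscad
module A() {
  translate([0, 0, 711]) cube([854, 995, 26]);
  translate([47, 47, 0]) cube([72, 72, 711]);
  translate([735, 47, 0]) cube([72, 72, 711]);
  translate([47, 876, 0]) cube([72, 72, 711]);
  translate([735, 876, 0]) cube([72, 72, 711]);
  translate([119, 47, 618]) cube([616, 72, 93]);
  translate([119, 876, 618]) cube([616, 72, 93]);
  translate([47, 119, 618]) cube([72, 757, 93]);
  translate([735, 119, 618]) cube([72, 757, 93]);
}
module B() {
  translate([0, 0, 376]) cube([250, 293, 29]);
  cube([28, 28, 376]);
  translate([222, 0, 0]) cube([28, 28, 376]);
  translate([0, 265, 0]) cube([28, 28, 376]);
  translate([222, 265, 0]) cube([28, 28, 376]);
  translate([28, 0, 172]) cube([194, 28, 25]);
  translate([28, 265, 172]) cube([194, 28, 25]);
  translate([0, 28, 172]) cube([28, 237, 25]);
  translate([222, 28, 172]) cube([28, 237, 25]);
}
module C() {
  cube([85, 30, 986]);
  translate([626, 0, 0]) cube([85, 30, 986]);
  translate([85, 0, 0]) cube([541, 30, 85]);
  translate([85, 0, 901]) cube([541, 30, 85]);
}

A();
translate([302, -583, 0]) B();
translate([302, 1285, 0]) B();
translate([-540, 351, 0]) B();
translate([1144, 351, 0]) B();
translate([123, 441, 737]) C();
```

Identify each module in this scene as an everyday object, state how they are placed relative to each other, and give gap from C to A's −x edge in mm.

The picture frame's min-x is at 123; the table's min-x is 0; gap = 123 mm.

A is a table. B is a stool. C is a picture frame. Four stools sit around the table at the −y, +y, −x, +x sides. The picture frame is on top of the table. The gap from the picture frame to the table's −x edge is 123 mm.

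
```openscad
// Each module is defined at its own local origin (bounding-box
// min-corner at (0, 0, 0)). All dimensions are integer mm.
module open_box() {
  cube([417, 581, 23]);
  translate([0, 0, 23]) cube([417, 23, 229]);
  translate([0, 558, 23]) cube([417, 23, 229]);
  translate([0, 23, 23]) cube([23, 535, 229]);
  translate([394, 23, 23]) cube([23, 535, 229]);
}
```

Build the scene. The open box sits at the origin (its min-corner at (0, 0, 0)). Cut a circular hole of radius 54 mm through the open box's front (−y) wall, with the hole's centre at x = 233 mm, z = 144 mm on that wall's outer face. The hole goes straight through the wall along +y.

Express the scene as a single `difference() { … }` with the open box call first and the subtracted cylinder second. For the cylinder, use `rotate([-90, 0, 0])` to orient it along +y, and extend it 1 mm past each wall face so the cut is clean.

difference() {
  open_box();
  translate([233, -1, 144]) rotate([-90, 0, 0]) cylinder(h = 25, r = 54);
}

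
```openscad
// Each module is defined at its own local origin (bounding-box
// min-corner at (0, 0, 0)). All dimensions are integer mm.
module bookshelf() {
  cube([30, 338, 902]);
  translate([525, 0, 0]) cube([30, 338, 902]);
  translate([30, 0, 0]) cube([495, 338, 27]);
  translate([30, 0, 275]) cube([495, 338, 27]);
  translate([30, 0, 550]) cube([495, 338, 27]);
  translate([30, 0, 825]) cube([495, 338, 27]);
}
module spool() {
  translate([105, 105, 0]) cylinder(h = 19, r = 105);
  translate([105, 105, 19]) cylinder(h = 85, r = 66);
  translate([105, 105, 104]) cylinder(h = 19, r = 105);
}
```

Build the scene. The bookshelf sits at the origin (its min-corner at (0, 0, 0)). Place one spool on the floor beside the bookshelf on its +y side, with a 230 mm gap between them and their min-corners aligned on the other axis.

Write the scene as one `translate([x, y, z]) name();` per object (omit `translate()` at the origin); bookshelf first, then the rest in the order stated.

bookshelf();
translate([0, 568, 0]) spool();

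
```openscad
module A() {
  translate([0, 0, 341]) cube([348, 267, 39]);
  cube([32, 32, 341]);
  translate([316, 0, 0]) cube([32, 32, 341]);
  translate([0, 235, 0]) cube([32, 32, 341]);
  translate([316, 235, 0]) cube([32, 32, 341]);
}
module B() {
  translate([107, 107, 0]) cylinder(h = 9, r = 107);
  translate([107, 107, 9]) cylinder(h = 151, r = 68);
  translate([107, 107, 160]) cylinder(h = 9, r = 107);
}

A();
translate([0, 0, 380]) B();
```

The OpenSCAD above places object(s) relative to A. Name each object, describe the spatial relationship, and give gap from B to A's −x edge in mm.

A is a stool. B is a spool. The spool is on top of the stool. The gap from the spool to the stool's −x edge is 0 mm.

The spool's min-x is at 0; the stool's min-x is 0; gap = 0 mm.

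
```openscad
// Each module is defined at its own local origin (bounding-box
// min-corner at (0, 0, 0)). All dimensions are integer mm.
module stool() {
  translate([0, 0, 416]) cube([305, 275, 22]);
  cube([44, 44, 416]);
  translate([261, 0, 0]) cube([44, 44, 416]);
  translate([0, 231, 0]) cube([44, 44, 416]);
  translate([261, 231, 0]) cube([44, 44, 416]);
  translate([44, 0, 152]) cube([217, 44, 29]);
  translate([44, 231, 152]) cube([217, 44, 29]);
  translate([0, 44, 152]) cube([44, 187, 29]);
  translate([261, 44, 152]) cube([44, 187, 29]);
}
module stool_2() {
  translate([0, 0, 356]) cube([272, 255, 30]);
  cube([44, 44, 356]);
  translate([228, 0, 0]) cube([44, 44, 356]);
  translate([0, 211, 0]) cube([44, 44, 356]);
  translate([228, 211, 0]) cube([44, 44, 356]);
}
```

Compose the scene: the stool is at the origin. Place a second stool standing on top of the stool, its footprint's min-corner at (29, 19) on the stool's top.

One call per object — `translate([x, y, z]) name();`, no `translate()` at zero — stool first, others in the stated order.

stool();
translate([29, 19, 438]) stool_2();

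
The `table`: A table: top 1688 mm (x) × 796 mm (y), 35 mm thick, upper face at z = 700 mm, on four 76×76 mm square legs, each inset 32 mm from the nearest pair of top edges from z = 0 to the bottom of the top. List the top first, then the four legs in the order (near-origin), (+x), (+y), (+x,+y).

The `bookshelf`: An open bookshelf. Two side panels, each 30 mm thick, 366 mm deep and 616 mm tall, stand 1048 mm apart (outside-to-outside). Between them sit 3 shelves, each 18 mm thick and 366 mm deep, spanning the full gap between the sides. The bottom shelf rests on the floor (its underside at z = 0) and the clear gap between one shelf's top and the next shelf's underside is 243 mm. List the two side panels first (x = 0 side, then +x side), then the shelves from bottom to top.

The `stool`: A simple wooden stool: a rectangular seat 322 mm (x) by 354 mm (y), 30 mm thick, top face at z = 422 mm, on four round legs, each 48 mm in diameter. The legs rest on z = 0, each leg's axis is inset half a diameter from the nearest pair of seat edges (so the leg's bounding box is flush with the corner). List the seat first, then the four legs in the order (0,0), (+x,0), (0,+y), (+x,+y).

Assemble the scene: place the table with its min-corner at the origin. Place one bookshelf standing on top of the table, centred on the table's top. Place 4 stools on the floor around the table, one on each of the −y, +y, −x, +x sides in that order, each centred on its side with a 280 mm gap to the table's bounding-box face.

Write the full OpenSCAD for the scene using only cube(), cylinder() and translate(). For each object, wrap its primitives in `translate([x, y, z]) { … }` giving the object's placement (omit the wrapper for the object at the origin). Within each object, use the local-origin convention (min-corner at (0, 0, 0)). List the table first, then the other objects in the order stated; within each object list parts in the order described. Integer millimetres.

translate([0, 0, 665]) cube([1688, 796, 35]);
translate([32, 32, 0]) cube([76, 76, 665]);
translate([1580, 32, 0]) cube([76, 76, 665]);
translate([32, 688, 0]) cube([76, 76, 665]);
translate([1580, 688, 0]) cube([76, 76, 665]);
translate([320, 215, 700]) {
  cube([30, 366, 616]);
  translate([1018, 0, 0]) cube([30, 366, 616]);
  translate([30, 0, 0]) cube([988, 366, 18]);
  translate([30, 0, 261]) cube([988, 366, 18]);
  translate([30, 0, 522]) cube([988, 366, 18]);
}
translate([683, -634, 0]) {
  translate([0, 0, 392]) cube([322, 354, 30]);
  translate([24, 24, 0]) cylinder(h = 392, r = 24);
  translate([298, 24, 0]) cylinder(h = 392, r = 24);
  translate([24, 330, 0]) cylinder(h = 392, r = 24);
  translate([298, 330, 0]) cylinder(h = 392, r = 24);
}
translate([683, 1076, 0]) {
  translate([0, 0, 392]) cube([322, 354, 30]);
  translate([24, 24, 0]) cylinder(h = 392, r = 24);
  translate([298, 24, 0]) cylinder(h = 392, r = 24);
  translate([24, 330, 0]) cylinder(h = 392, r = 24);
  translate([298, 330, 0]) cylinder(h = 392, r = 24);
}
translate([-602, 221, 0]) {
  translate([0, 0, 392]) cube([322, 354, 30]);
  translate([24, 24, 0]) cylinder(h = 392, r = 24);
  translate([298, 24, 0]) cylinder(h = 392, r = 24);
  translate([24, 330, 0]) cylinder(h = 392, r = 24);
  translate([298, 330, 0]) cylinder(h = 392, r = 24);
}
translate([1968, 221, 0]) {
  translate([0, 0, 392]) cube([322, 354, 30]);
  translate([24, 24, 0]) cylinder(h = 392, r = 24);
  translate([298, 24, 0]) cylinder(h = 392, r = 24);
  translate([24, 330, 0]) cylinder(h = 392, r = 24);
  translate([298, 330, 0]) cylinder(h = 392, r = 24);
}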